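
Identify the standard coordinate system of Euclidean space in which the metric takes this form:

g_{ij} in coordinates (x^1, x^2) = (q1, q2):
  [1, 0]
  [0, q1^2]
The line element ds^2 = dq1^2 + q1^2 dq2^2 is dr^2 + r^2 dθ^2 with q1 = r, q2 = θ.
polar coordinates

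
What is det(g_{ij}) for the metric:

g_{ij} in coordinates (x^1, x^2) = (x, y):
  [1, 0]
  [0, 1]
For a 2×2 metric: det(g) = g_{11}·g_{22} - g_{12}·g_{21}
= (1)·(1) - (0)·(0)
= 1 - 0
det(g) = 1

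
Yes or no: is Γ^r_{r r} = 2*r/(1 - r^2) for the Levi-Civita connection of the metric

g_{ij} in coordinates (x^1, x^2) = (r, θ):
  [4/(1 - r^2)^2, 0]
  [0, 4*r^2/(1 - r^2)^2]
Γ^r_{r r} = (1/2) g^{rr} (∂_r g_{rr} + ∂_r g_{rr} - ∂_r g_{rr}) = (1/2)((1 - r^2)^2/4)((16*r/(1 - r^2)^3) + (16*r/(1 - r^2)^3) - (16*r/(1 - r^2)^3)) = 2*r/(1 - r^2)
This equals the proposed value 2*r/(1 - r^2).
Yes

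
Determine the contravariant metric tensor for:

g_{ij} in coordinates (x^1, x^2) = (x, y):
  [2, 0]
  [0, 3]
The metric is diagonal, so g^{ij} is diagonal with entries 1/g_{ii}: diag(1/2, 1/3).
g^{ij}:
  [1/2, 0]
  [0, 1/3]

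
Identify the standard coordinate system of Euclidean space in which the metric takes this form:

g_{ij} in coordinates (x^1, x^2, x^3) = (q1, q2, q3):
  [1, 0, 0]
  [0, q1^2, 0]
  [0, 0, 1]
The line element ds^2 = dq1^2 + q1^2 dq2^2 + dq3^2 is dr^2 + r^2 dθ^2 + dz^2 with q1 = r, q2 = θ, q3 = z.
cylindrical coordinates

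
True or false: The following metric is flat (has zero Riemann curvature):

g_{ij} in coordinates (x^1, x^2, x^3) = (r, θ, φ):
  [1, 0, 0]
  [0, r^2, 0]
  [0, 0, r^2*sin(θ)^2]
Non-zero Christoffel symbols:
Γ^r_{θ θ} = -r
Γ^r_{φ φ} = -r*sin(θ)^2
Γ^θ_{r θ} = 1/r
Γ^θ_{φ φ} = -sin(2*θ)/2
Γ^φ_{r φ} = 1/r
Γ^φ_{θ φ} = 1/tan(θ)
Ricci tensor: R_{rr} = 0, R_{rθ} = 0, R_{rφ} = 0, R_{θθ} = 0, R_{θφ} = 0, R_{φφ} = 0
All R_{ij} vanish; in 3 dimensions the Riemann tensor is fully determined by the Ricci tensor, so R^i_{jkl} = 0: the metric is flat (curvilinear coordinates on flat space).
True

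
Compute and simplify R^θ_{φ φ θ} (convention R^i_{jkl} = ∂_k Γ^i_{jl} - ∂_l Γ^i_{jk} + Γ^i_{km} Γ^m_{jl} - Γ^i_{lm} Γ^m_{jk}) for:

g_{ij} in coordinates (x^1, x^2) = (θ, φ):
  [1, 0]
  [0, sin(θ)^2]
Non-zero Christoffel symbols (Γ^k_{ij} = Γ^k_{ji}):
Γ^θ_{φ φ} = -sin(2*θ)/2
Γ^φ_{θ φ} = 1/tan(θ)
R^θ_{φ φ θ} = ∂_φ Γ^θ_{φ θ} - ∂_θ Γ^θ_{φ φ} + Γ^θ_{φ m} Γ^m_{φ θ} - Γ^θ_{θ m} Γ^m_{φ φ}
  = (0) - (-cos(2*θ)) + (-cos(θ)^2) - (0) = -sin(θ)^2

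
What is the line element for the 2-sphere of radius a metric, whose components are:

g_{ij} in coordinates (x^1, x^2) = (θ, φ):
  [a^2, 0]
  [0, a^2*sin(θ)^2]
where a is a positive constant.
ds^2 = g_{ij} dx^i dx^j; only the non-zero components contribute.
ds^2 = a^2 dθ^2 + a^2*sin(θ)^2 dφ^2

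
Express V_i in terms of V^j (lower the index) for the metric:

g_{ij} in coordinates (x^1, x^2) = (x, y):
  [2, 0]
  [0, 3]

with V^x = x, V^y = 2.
V_i = g_{ij} V^j:
V_x = (2)(x) + (0)(2) = 2*x
V_y = (0)(x) + (3)(2) = 6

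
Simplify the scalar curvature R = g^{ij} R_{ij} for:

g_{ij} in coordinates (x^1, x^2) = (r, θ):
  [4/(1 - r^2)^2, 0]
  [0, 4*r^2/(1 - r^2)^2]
Non-zero Christoffel symbols (Γ^k_{ij} = Γ^k_{ji}):
Γ^r_{r r} = 2*r/(1 - r^2)
Γ^r_{θ θ} = (r^3 + r)/(r^2 - 1)
Γ^θ_{r θ} = (-r^2 - 1)/(r^3 - r)
Ricci tensor (R_{ij} = R^k_{ikj}): R_{rr} = -4/(r^2 - 1)^2, R_{rθ} = 0, R_{θθ} = -4*r^2/(r^2 - 1)^2
Inverse metric: g^{rr} = (1 - r^2)^2/4, g^{θθ} = (1 - r^2)^2/(4*r^2)
R = g^{ij} R_{ij} = ((1 - r^2)^2/4)(-4/(r^2 - 1)^2) + ((1 - r^2)^2/(4*r^2))(-4*r^2/(r^2 - 1)^2) = -2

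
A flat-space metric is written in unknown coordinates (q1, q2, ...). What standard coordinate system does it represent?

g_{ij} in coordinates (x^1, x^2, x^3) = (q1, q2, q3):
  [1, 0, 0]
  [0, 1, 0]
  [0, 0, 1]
All components are constant and the metric is the identity, i.e. orthonormal rectilinear coordinates.
Cartesian (3D) coordinates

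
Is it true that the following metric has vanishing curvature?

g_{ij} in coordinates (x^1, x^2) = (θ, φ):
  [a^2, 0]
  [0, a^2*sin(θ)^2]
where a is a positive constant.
Non-zero Christoffel symbols:
Γ^θ_{φ φ} = -sin(2*θ)/2
Γ^φ_{θ φ} = 1/tan(θ)
Ricci tensor: R_{θθ} = 1, R_{θφ} = 0, R_{φφ} = sin(θ)^2
The Ricci tensor is non-zero, so the Riemann tensor is non-zero: not flat.
No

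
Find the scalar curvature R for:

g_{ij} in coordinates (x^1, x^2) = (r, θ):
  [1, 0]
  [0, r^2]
Non-zero Christoffel symbols (Γ^k_{ij} = Γ^k_{ji}):
Γ^r_{θ θ} = -r
Γ^θ_{r θ} = 1/r
Ricci tensor (R_{ij} = R^k_{ikj}): R_{rr} = 0, R_{rθ} = 0, R_{θθ} = 0
Inverse metric: g^{rr} = 1, g^{θθ} = 1/r^2
R = g^{ij} R_{ij} = (1)(0) + (1/r^2)(0) = 0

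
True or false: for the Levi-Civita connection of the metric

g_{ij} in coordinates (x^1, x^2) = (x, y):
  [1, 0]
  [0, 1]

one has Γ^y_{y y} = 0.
Γ^y_{y y} = (1/2) g^{yy} (∂_y g_{yy} + ∂_y g_{yy} - ∂_y g_{yy}) = (1/2)(1)((0) + (0) - (0)) = 0
This equals the proposed value 0.
True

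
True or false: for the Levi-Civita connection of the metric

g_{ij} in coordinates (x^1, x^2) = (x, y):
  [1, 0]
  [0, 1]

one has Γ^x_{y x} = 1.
Γ^x_{y x} = (1/2) g^{xx} (∂_y g_{xx} + ∂_x g_{xy} - ∂_x g_{yx}) = (1/2)(1)((0) + (0) - (0)) = 0
This differs from the proposed value 1.
False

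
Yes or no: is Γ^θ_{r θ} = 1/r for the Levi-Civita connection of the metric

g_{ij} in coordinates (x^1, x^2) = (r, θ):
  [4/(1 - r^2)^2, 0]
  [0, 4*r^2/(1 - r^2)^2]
Γ^θ_{r θ} = (1/2) g^{θθ} (∂_r g_{θθ} + ∂_θ g_{θr} - ∂_θ g_{rθ}) = (1/2)((1 - r^2)^2/(4*r^2))((-8*(r^3 + r)/(r^2 - 1)^3) + (0) - (0)) = (-r^2 - 1)/(r^3 - r)
This differs from the proposed value 1/r.
No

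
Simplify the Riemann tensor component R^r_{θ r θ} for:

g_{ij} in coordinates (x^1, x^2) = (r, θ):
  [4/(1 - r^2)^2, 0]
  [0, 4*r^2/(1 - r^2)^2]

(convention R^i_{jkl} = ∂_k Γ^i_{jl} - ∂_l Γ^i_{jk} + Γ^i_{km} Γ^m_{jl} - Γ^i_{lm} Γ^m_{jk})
Non-zero Christoffel symbols (Γ^k_{ij} = Γ^k_{ji}):
Γ^r_{r r} = 2*r/(1 - r^2)
Γ^r_{θ θ} = (r^3 + r)/(r^2 - 1)
Γ^θ_{r θ} = (-r^2 - 1)/(r^3 - r)
R^r_{θ r θ} = ∂_r Γ^r_{θ θ} - ∂_θ Γ^r_{θ r} + Γ^r_{r m} Γ^m_{θ θ} - Γ^r_{θ m} Γ^m_{θ r}
  = ((r^4 - 4*r^2 - 1)/(r^2 - 1)^2) - (0) + (-2*r^2*(r^2 + 1)/(r^2 - 1)^2) - (-(r^2 + 1)^2/(r^2 - 1)^2) = -4*r^2/(r^2 - 1)^2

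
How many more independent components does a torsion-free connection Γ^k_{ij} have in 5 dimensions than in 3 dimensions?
Independent components in n dimensions: n × n(n+1)/2 = n^2(n+1)/2.
5D: 5 × 15 = 75
3D: 3 × 6 = 18
Difference = 75 - 18 = 57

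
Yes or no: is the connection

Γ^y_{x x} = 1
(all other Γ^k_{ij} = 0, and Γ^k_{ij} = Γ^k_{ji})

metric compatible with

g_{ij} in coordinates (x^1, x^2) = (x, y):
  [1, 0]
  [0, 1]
Using ∇_k g_{ij} = ∂_k g_{ij} - Γ^m_{ki} g_{mj} - Γ^m_{kj} g_{im}:
∇_x g_{xy} = (0) - (1) - (0) = -1 ≠ 0
So the connection is not metric compatible (it is not the Levi-Civita connection).
No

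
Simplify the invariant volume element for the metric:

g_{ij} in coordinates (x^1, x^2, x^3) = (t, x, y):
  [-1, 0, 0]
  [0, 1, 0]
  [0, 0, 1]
det(g) = -1
√|det(g)| = 1
Volume element: dV = 1 dt dx dy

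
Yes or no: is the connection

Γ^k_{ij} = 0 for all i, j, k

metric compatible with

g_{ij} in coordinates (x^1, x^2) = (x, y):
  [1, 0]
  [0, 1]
Using ∇_k g_{ij} = ∂_k g_{ij} - Γ^m_{ki} g_{mj} - Γ^m_{kj} g_{im}:
e.g. ∇_x g_{xy} = (0) - (0) - (0) = 0
Every component ∇_k g_{ij} vanishes: the connection is metric compatible.
Yes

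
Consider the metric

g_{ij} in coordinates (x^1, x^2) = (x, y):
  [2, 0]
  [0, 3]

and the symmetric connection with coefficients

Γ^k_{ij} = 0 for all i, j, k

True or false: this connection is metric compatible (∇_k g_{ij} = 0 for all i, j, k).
Using ∇_k g_{ij} = ∂_k g_{ij} - Γ^m_{ki} g_{mj} - Γ^m_{kj} g_{im}:
e.g. ∇_y g_{xy} = (0) - (0) - (0) = 0
Every component ∇_k g_{ij} vanishes: the connection is metric compatible.
True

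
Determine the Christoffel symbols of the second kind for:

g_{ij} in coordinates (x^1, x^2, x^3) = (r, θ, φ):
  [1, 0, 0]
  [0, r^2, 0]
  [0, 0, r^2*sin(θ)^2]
Using Γ^k_{ij} = (1/2) g^{km} (∂_i g_{mj} + ∂_j g_{mi} - ∂_m g_{ij}); the metric is diagonal, so only the m = k term contributes.
Non-zero symbols (using the symmetry Γ^k_{ij} = Γ^k_{ji}):
Γ^r_{θ θ} = (1/2) g^{rr} (∂_θ g_{rθ} + ∂_θ g_{rθ} - ∂_r g_{θθ}) = (1/2)(1)((0) + (0) - (2*r)) = -r
Γ^r_{φ φ} = (1/2) g^{rr} (∂_φ g_{rφ} + ∂_φ g_{rφ} - ∂_r g_{φφ}) = (1/2)(1)((0) + (0) - (2*r*sin(θ)^2)) = -r*sin(θ)^2
Γ^θ_{r θ} = (1/2) g^{θθ} (∂_r g_{θθ} + ∂_θ g_{θr} - ∂_θ g_{rθ}) = (1/2)(1/r^2)((2*r) + (0) - (0)) = 1/r
Γ^θ_{φ φ} = (1/2) g^{θθ} (∂_φ g_{θφ} + ∂_φ g_{θφ} - ∂_θ g_{φφ}) = (1/2)(1/r^2)((0) + (0) - (r^2*sin(2*θ))) = -sin(2*θ)/2
Γ^φ_{r φ} = (1/2) g^{φφ} (∂_r g_{φφ} + ∂_φ g_{φr} - ∂_φ g_{rφ}) = (1/2)(1/(r^2*sin(θ)^2))((2*r*sin(θ)^2) + (0) - (0)) = 1/r
Γ^φ_{θ φ} = (1/2) g^{φφ} (∂_θ g_{φφ} + ∂_φ g_{φθ} - ∂_φ g_{θφ}) = (1/2)(1/(r^2*sin(θ)^2))((r^2*sin(2*θ)) + (0) - (0)) = 1/tan(θ)
All other Christoffel symbols are zero.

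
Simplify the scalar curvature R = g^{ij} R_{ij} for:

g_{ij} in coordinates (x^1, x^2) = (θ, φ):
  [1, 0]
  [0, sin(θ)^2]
Non-zero Christoffel symbols (Γ^k_{ij} = Γ^k_{ji}):
Γ^θ_{φ φ} = -sin(2*θ)/2
Γ^φ_{θ φ} = 1/tan(θ)
Ricci tensor (R_{ij} = R^k_{ikj}): R_{θθ} = 1, R_{θφ} = 0, R_{φφ} = sin(θ)^2
Inverse metric: g^{θθ} = 1, g^{φφ} = 1/sin(θ)^2
R = g^{ij} R_{ij} = (1)(1) + (1/sin(θ)^2)(sin(θ)^2) = 2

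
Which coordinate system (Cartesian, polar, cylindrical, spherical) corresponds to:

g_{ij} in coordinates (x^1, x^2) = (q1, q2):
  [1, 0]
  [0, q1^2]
The line element ds^2 = dq1^2 + q1^2 dq2^2 is dr^2 + r^2 dθ^2 with q1 = r, q2 = θ.
polar coordinates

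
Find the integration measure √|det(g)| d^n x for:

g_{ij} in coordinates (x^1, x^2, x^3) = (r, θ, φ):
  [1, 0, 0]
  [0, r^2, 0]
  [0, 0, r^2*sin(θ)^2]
det(g) = r^4*sin(θ)^2
√|det(g)| = r^2*sin(θ) (taking 0 < θ < π so that |sin(θ)| = sin(θ))
Volume element: dV = r^2*sin(θ) dr dθ dφ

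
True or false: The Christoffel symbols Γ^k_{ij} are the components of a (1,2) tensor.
Under a change of coordinates Γ picks up an inhomogeneous term ∂²x/∂x'∂x'; e.g. Γ = 0 in Cartesian coordinates but Γ^r_{θθ} = -r in polar coordinates on the same flat plane.
False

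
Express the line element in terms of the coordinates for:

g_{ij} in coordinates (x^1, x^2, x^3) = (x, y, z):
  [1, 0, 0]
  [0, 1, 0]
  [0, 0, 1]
ds^2 = g_{ij} dx^i dx^j; only the non-zero components contribute.
ds^2 = dx^2 + dy^2 + dz^2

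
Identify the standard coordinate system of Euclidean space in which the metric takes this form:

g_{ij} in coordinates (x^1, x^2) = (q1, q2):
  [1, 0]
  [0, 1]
All components are constant and the metric is the identity, i.e. orthonormal rectilinear coordinates.
Cartesian (2D) coordinates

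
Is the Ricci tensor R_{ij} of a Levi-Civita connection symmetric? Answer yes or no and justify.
R_{ij} = R^k_{ikj}; the pair symmetry R_{kilj} = R_{ljki} gives R_{ij} = R_{ji}.
Yes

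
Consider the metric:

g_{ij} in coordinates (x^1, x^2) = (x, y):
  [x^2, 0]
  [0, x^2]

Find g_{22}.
With x^1 = x, x^2 = y, g_{22} = g_{yy} is the row-2, column-2 entry of the matrix.
g_{22} = x^2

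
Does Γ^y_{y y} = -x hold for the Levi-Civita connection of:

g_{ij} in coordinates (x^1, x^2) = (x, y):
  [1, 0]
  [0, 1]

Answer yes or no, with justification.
Γ^y_{y y} = (1/2) g^{yy} (∂_y g_{yy} + ∂_y g_{yy} - ∂_y g_{yy}) = (1/2)(1)((0) + (0) - (0)) = 0
This differs from the proposed value -x.
No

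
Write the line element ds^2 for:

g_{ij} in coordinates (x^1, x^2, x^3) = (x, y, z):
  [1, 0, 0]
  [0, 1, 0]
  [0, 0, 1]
ds^2 = g_{ij} dx^i dx^j; only the non-zero components contribute.
ds^2 = dx^2 + dy^2 + dz^2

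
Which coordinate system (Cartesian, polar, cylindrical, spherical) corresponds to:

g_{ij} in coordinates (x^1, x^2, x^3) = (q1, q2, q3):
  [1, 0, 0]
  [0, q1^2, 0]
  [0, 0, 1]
The line element ds^2 = dq1^2 + q1^2 dq2^2 + dq3^2 is dr^2 + r^2 dθ^2 + dz^2 with q1 = r, q2 = θ, q3 = z.
cylindrical coordinates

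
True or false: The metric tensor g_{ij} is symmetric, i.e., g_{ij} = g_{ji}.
By definition the metric is a symmetric bilinear form, g_{ij} = g_{ji}.
True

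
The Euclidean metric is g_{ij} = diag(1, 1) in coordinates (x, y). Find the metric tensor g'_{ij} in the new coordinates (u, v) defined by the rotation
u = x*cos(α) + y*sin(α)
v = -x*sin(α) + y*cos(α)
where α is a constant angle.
Invert the transformation: x = u*cos(α) - v*sin(α), y = u*sin(α) + v*cos(α)
g'_{ij} = (∂x^k/∂x'^i)(∂x^l/∂x'^j) g_{kl}; with g_{kl} = δ_{kl} this is Σ_k (∂x^k/∂x'^i)(∂x^k/∂x'^j).
Jacobian: ∂x/∂u = cos(α), ∂x/∂v = -sin(α), ∂y/∂u = sin(α), ∂y/∂v = cos(α)
g'_{uu} = (cos(α))(cos(α)) + (sin(α))(sin(α)) = 1
g'_{uv} = (cos(α))(-sin(α)) + (sin(α))(cos(α)) = 0
g'_{vv} = (-sin(α))(-sin(α)) + (cos(α))(cos(α)) = 1
g'_{ij} = diag(1, 1)
The Euclidean metric is invariant under rotations.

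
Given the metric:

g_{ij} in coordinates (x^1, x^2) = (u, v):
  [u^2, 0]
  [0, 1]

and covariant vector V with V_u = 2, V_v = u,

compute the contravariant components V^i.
Inverse metric (diagonal): g^{uu} = 1/u^2, g^{vv} = 1
V^i = g^{ij} V_j:
V^u = (1/u^2)(2) + (0)(u) = 2/u^2
V^v = (0)(2) + (1)(u) = u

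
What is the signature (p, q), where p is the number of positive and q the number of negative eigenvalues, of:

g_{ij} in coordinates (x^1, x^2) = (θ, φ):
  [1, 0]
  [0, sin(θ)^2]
The metric is diagonal, so its eigenvalues are the diagonal entries: 1, sin(θ)^2 (at a generic point, where coordinate-dependent entries are positive).
2 positive, 0 negative.
(2, 0) - Riemannian (positive definite)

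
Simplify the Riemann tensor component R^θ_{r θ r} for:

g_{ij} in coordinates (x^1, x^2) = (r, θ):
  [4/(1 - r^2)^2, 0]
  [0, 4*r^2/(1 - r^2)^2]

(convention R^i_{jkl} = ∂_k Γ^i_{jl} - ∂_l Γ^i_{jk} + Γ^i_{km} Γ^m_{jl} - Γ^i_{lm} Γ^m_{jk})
Non-zero Christoffel symbols (Γ^k_{ij} = Γ^k_{ji}):
Γ^r_{r r} = 2*r/(1 - r^2)
Γ^r_{θ θ} = (r^3 + r)/(r^2 - 1)
Γ^θ_{r θ} = (-r^2 - 1)/(r^3 - r)
R^θ_{r θ r} = ∂_θ Γ^θ_{r r} - ∂_r Γ^θ_{r θ} + Γ^θ_{θ m} Γ^m_{r r} - Γ^θ_{r m} Γ^m_{r θ}
  = (0) - ((r^4 + 4*r^2 - 1)/(r^3 - r)^2) + (2*(r^2 + 1)/(r^2 - 1)^2) - ((r^2 + 1)^2/(r^3 - r)^2) = -4/(r^2 - 1)^2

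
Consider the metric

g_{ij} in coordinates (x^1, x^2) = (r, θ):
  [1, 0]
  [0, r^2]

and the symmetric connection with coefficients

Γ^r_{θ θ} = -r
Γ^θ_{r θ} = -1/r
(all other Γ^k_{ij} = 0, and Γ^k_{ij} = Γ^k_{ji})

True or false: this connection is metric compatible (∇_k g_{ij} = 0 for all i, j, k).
Using ∇_k g_{ij} = ∂_k g_{ij} - Γ^m_{ki} g_{mj} - Γ^m_{kj} g_{im}:
∇_r g_{θθ} = (2*r) - (-r) - (-r) = 4*r ≠ 0
So the connection is not metric compatible (it is not the Levi-Civita connection).
False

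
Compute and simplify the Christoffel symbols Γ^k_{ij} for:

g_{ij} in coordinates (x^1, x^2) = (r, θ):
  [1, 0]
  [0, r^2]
Using Γ^k_{ij} = (1/2) g^{km} (∂_i g_{mj} + ∂_j g_{mi} - ∂_m g_{ij}); the metric is diagonal, so only the m = k term contributes.
Non-zero symbols (using the symmetry Γ^k_{ij} = Γ^k_{ji}):
Γ^r_{θ θ} = (1/2) g^{rr} (∂_θ g_{rθ} + ∂_θ g_{rθ} - ∂_r g_{θθ}) = (1/2)(1)((0) + (0) - (2*r)) = -r
Γ^θ_{r θ} = (1/2) g^{θθ} (∂_r g_{θθ} + ∂_θ g_{θr} - ∂_θ g_{rθ}) = (1/2)(1/r^2)((2*r) + (0) - (0)) = 1/r
All other Christoffel symbols are zero.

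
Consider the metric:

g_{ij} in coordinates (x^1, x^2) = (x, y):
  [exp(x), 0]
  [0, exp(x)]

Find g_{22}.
With x^1 = x, x^2 = y, g_{22} = g_{yy} is the row-2, column-2 entry of the matrix.
g_{22} = exp(x)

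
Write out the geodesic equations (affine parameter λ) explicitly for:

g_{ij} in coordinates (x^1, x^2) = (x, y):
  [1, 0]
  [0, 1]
Geodesic equation: d^2x^k/dλ^2 + Γ^k_{ij} (dx^i/dλ)(dx^j/dλ) = 0.
All Christoffel symbols vanish, so the geodesics are straight lines:
d^2x/dλ^2 = 0
d^2y/dλ^2 = 0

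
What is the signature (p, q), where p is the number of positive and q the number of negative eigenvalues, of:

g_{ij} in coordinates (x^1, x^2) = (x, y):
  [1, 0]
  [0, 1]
The metric is diagonal, so its eigenvalues are the diagonal entries: 1, 1 (at a generic point, where coordinate-dependent entries are positive).
2 positive, 0 negative.
(2, 0) - Riemannian (positive definite)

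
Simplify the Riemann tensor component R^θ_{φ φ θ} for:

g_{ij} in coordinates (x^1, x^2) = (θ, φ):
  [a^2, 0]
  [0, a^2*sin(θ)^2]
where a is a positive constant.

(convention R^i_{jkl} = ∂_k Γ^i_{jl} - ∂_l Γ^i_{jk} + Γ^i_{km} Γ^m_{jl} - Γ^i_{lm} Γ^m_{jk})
Non-zero Christoffel symbols (Γ^k_{ij} = Γ^k_{ji}):
Γ^θ_{φ φ} = -sin(2*θ)/2
Γ^φ_{θ φ} = 1/tan(θ)
R^θ_{φ φ θ} = ∂_φ Γ^θ_{φ θ} - ∂_θ Γ^θ_{φ φ} + Γ^θ_{φ m} Γ^m_{φ θ} - Γ^θ_{θ m} Γ^m_{φ φ}
  = (0) - (-cos(2*θ)) + (-cos(θ)^2) - (0) = -sin(θ)^2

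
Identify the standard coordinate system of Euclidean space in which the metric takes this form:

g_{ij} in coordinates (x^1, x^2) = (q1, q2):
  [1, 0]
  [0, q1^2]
The line element ds^2 = dq1^2 + q1^2 dq2^2 is dr^2 + r^2 dθ^2 with q1 = r, q2 = θ.
polar coordinates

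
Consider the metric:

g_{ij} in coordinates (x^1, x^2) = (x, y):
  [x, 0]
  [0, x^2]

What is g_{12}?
With x^1 = x, x^2 = y, g_{12} = g_{xy} is the row-1, column-2 entry of the matrix.
g_{12} = 0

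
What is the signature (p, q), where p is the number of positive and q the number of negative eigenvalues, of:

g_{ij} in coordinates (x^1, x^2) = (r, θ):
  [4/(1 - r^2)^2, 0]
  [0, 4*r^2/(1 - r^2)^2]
The metric is diagonal, so its eigenvalues are the diagonal entries: 4/(1 - r^2)^2, 4*r^2/(1 - r^2)^2 (at a generic point, where coordinate-dependent entries are positive).
2 positive, 0 negative.
(2, 0) - Riemannian (positive definite)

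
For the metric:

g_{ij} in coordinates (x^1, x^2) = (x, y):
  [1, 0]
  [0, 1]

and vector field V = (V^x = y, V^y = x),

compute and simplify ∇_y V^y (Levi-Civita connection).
All Christoffel symbols are zero.
∇_y V^y = ∂_y V^y + Γ^y_{y j} V^j
  = (0) + (0)(y) + (0)(x)
  = 0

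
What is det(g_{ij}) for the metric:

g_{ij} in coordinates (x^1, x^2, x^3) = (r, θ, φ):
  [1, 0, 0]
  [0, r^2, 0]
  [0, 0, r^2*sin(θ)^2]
Diagonal metric: det(g) = g_{11}·g_{22}·g_{33}
= (1)·(r^2)·(r^2*sin(θ)^2)
det(g) = r^4*sin(θ)^2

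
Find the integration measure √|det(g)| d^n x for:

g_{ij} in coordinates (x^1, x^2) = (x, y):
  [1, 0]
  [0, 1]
det(g) = 1
√|det(g)| = 1
Volume element: dV = 1 dx dy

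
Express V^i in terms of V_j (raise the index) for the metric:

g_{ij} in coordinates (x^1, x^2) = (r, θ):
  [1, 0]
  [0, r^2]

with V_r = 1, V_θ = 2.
Inverse metric (diagonal): g^{rr} = 1, g^{θθ} = 1/r^2
V^i = g^{ij} V_j:
V^r = (1)(1) + (0)(2) = 1
V^θ = (0)(1) + (1/r^2)(2) = 2/r^2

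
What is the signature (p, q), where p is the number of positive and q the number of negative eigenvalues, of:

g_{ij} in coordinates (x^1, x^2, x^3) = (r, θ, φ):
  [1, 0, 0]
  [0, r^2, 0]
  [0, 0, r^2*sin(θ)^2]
The metric is diagonal, so its eigenvalues are the diagonal entries: 1, r^2, r^2*sin(θ)^2 (at a generic point, where coordinate-dependent entries are positive).
3 positive, 0 negative.
(3, 0) - Riemannian (positive definite)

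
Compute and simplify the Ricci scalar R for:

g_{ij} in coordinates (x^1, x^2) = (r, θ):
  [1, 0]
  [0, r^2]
Non-zero Christoffel symbols (Γ^k_{ij} = Γ^k_{ji}):
Γ^r_{θ θ} = -r
Γ^θ_{r θ} = 1/r
Ricci tensor (R_{ij} = R^k_{ikj}): R_{rr} = 0, R_{rθ} = 0, R_{θθ} = 0
Inverse metric: g^{rr} = 1, g^{θθ} = 1/r^2
R = g^{ij} R_{ij} = (1)(0) + (1/r^2)(0) = 0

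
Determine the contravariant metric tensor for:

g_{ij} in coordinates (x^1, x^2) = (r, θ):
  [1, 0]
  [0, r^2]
The metric is diagonal, so g^{ij} is diagonal with entries 1/g_{ii}: diag(1, 1/(r^2)).
g^{ij}:
  [1, 0]
  [0, 1/r^2]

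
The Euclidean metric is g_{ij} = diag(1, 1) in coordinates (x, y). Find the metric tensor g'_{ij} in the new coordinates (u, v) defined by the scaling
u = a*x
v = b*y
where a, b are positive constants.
Invert the transformation: x = u/a, y = v/b
g'_{ij} = (∂x^k/∂x'^i)(∂x^l/∂x'^j) g_{kl}; with g_{kl} = δ_{kl} this is Σ_k (∂x^k/∂x'^i)(∂x^k/∂x'^j).
Jacobian: ∂x/∂u = 1/a, ∂x/∂v = 0, ∂y/∂u = 0, ∂y/∂v = 1/b
g'_{uu} = (1/a)(1/a) + (0)(0) = 1/a^2
g'_{uv} = (1/a)(0) + (0)(1/b) = 0
g'_{vv} = (0)(0) + (1/b)(1/b) = 1/b^2
g'_{ij} = diag(1/a^2, 1/b^2)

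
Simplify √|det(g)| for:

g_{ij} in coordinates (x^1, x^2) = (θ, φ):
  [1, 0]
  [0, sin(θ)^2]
det(g) = sin(θ)^2
√|det(g)| = sin(θ) (taking 0 < θ < π so that |sin(θ)| = sin(θ))
Volume element: dV = sin(θ) dθ dφ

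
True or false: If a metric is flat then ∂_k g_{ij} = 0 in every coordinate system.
Flatness means R^i_{jkl} = 0; the components can still vary, e.g. the flat plane in polar coordinates has g_{θθ} = r^2.
False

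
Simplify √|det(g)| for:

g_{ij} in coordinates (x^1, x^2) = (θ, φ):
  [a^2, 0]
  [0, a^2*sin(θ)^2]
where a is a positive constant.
det(g) = a^4*sin(θ)^2
√|det(g)| = a^2*sin(θ) (taking 0 < θ < π so that |sin(θ)| = sin(θ))
Volume element: dV = a^2*sin(θ) dθ dφ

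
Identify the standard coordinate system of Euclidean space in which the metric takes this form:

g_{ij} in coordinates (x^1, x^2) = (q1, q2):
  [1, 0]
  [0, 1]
All components are constant and the metric is the identity, i.e. orthonormal rectilinear coordinates.
Cartesian (2D) coordinates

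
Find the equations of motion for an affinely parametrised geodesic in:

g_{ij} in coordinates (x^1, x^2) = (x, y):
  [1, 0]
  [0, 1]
Geodesic equation: d^2x^k/dλ^2 + Γ^k_{ij} (dx^i/dλ)(dx^j/dλ) = 0.
All Christoffel symbols vanish, so the geodesics are straight lines:
d^2x/dλ^2 = 0
d^2y/dλ^2 = 0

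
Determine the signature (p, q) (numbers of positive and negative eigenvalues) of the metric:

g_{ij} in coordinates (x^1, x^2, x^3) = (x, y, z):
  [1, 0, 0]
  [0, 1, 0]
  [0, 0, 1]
The metric is diagonal, so its eigenvalues are the diagonal entries: 1, 1, 1 (at a generic point, where coordinate-dependent entries are positive).
3 positive, 0 negative.
(3, 0) - Riemannian (positive definite)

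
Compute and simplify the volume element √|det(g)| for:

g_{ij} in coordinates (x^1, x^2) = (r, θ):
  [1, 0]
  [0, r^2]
det(g) = r^2
√|det(g)| = r
Volume element: dV = r dr dθ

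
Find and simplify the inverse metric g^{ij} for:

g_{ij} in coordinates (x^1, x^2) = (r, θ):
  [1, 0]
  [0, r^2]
The metric is diagonal, so g^{ij} is diagonal with entries 1/g_{ii}: diag(1, 1/(r^2)).
g^{ij}:
  [1, 0]
  [0, 1/r^2]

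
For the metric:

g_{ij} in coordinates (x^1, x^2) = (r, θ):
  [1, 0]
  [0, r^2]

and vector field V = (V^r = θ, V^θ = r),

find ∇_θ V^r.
Non-zero Christoffel symbols:
Γ^r_{θ θ} = -r
Γ^θ_{r θ} = 1/r
∇_θ V^r = ∂_θ V^r + Γ^r_{θ j} V^j
  = (1) + (0)(θ) + (-r)(r)
  = 1 - r^2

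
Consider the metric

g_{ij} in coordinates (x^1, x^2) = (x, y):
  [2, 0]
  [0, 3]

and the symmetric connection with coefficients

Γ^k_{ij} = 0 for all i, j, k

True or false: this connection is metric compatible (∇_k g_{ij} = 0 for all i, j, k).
Using ∇_k g_{ij} = ∂_k g_{ij} - Γ^m_{ki} g_{mj} - Γ^m_{kj} g_{im}:
e.g. ∇_x g_{xx} = (0) - (0) - (0) = 0
Every component ∇_k g_{ij} vanishes: the connection is metric compatible.
True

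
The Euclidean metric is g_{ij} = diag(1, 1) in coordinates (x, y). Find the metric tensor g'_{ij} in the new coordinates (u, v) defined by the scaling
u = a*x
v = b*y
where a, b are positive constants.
Invert the transformation: x = u/a, y = v/b
g'_{ij} = (∂x^k/∂x'^i)(∂x^l/∂x'^j) g_{kl}; with g_{kl} = δ_{kl} this is Σ_k (∂x^k/∂x'^i)(∂x^k/∂x'^j).
Jacobian: ∂x/∂u = 1/a, ∂x/∂v = 0, ∂y/∂u = 0, ∂y/∂v = 1/b
g'_{uu} = (1/a)(1/a) + (0)(0) = 1/a^2
g'_{uv} = (1/a)(0) + (0)(1/b) = 0
g'_{vv} = (0)(0) + (1/b)(1/b) = 1/b^2
g'_{ij} = diag(1/a^2, 1/b^2)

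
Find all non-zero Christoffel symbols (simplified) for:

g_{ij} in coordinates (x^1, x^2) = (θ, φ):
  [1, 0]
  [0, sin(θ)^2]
Using Γ^k_{ij} = (1/2) g^{km} (∂_i g_{mj} + ∂_j g_{mi} - ∂_m g_{ij}); the metric is diagonal, so only the m = k term contributes.
Non-zero symbols (using the symmetry Γ^k_{ij} = Γ^k_{ji}):
Γ^θ_{φ φ} = (1/2) g^{θθ} (∂_φ g_{θφ} + ∂_φ g_{θφ} - ∂_θ g_{φφ}) = (1/2)(1)((0) + (0) - (sin(2*θ))) = -sin(2*θ)/2
Γ^φ_{θ φ} = (1/2) g^{φφ} (∂_θ g_{φφ} + ∂_φ g_{φθ} - ∂_φ g_{θφ}) = (1/2)(1/sin(θ)^2)((sin(2*θ)) + (0) - (0)) = 1/tan(θ)
All other Christoffel symbols are zero.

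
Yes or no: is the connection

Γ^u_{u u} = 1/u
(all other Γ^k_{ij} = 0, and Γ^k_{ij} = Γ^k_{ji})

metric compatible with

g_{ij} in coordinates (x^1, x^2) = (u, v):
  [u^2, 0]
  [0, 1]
Using ∇_k g_{ij} = ∂_k g_{ij} - Γ^m_{ki} g_{mj} - Γ^m_{kj} g_{im}:
e.g. ∇_u g_{uu} = (2*u) - (u) - (u) = 0
Every component ∇_k g_{ij} vanishes: the connection is metric compatible.
Yes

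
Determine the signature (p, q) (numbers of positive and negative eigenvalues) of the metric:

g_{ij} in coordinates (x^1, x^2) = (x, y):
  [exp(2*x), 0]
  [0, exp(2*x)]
The metric is diagonal, so its eigenvalues are the diagonal entries: exp(2*x), exp(2*x) (at a generic point, where coordinate-dependent entries are positive).
2 positive, 0 negative.
(2, 0) - Riemannian (positive definite)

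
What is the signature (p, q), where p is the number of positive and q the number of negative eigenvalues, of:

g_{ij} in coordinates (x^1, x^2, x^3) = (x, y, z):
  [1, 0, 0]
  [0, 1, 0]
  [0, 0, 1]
The metric is diagonal, so its eigenvalues are the diagonal entries: 1, 1, 1 (at a generic point, where coordinate-dependent entries are positive).
3 positive, 0 negative.
(3, 0) - Riemannian (positive definite)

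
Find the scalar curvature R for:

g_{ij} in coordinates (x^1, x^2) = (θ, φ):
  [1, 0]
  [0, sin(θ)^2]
Non-zero Christoffel symbols (Γ^k_{ij} = Γ^k_{ji}):
Γ^θ_{φ φ} = -sin(2*θ)/2
Γ^φ_{θ φ} = 1/tan(θ)
Ricci tensor (R_{ij} = R^k_{ikj}): R_{θθ} = 1, R_{θφ} = 0, R_{φφ} = sin(θ)^2
Inverse metric: g^{θθ} = 1, g^{φφ} = 1/sin(θ)^2
R = g^{ij} R_{ij} = (1)(1) + (1/sin(θ)^2)(sin(θ)^2) = 2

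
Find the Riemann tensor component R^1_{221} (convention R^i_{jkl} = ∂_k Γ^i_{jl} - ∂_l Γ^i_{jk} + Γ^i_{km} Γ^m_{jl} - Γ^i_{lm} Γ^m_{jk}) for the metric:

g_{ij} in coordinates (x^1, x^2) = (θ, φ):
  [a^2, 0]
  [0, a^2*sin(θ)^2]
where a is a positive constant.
Non-zero Christoffel symbols (Γ^k_{ij} = Γ^k_{ji}):
Γ^θ_{φ φ} = -sin(2*θ)/2
Γ^φ_{θ φ} = 1/tan(θ)
R^θ_{φ φ θ} = ∂_φ Γ^θ_{φ θ} - ∂_θ Γ^θ_{φ φ} + Γ^θ_{φ m} Γ^m_{φ θ} - Γ^θ_{θ m} Γ^m_{φ φ}
  = (0) - (-cos(2*θ)) + (-cos(θ)^2) - (0) = -sin(θ)^2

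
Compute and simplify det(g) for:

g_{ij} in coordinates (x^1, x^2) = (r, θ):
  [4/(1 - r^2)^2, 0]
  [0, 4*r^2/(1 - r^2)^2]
For a 2×2 metric: det(g) = g_{11}·g_{22} - g_{12}·g_{21}
= (4/(1 - r^2)^2)·(4*r^2/(1 - r^2)^2) - (0)·(0)
= 16*r^2/(1 - r^2)^4 - 0
det(g) = 16*r^2/(1 - r^2)^4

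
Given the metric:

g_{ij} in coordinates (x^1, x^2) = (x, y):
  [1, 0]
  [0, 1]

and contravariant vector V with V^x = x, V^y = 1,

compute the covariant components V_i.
V_i = g_{ij} V^j:
V_x = (1)(x) + (0)(1) = x
V_y = (0)(x) + (1)(1) = 1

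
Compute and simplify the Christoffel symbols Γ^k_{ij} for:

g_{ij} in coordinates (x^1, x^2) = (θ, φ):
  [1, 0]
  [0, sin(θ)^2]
Using Γ^k_{ij} = (1/2) g^{km} (∂_i g_{mj} + ∂_j g_{mi} - ∂_m g_{ij}); the metric is diagonal, so only the m = k term contributes.
Non-zero symbols (using the symmetry Γ^k_{ij} = Γ^k_{ji}):
Γ^θ_{φ φ} = (1/2) g^{θθ} (∂_φ g_{θφ} + ∂_φ g_{θφ} - ∂_θ g_{φφ}) = (1/2)(1)((0) + (0) - (sin(2*θ))) = -sin(2*θ)/2
Γ^φ_{θ φ} = (1/2) g^{φφ} (∂_θ g_{φφ} + ∂_φ g_{φθ} - ∂_φ g_{θφ}) = (1/2)(1/sin(θ)^2)((sin(2*θ)) + (0) - (0)) = 1/tan(θ)
All other Christoffel symbols are zero.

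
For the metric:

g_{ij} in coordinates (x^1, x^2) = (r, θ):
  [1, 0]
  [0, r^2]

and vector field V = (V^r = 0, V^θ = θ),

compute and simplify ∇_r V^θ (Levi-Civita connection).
Non-zero Christoffel symbols:
Γ^r_{θ θ} = -r
Γ^θ_{r θ} = 1/r
∇_r V^θ = ∂_r V^θ + Γ^θ_{r j} V^j
  = (0) + (0)(0) + (1/r)(θ)
  = θ/r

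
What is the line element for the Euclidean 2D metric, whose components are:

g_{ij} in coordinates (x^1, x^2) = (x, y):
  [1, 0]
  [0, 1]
ds^2 = g_{ij} dx^i dx^j; only the non-zero components contribute.
ds^2 = dx^2 + dy^2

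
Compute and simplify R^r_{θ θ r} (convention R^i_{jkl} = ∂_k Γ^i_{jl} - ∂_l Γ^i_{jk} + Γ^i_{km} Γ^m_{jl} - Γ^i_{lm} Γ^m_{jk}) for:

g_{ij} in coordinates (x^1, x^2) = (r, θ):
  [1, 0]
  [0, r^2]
Non-zero Christoffel symbols (Γ^k_{ij} = Γ^k_{ji}):
Γ^r_{θ θ} = -r
Γ^θ_{r θ} = 1/r
R^r_{θ θ r} = ∂_θ Γ^r_{θ r} - ∂_r Γ^r_{θ θ} + Γ^r_{θ m} Γ^m_{θ r} - Γ^r_{r m} Γ^m_{θ θ}
  = (0) - (-1) + (-1) - (0) = 0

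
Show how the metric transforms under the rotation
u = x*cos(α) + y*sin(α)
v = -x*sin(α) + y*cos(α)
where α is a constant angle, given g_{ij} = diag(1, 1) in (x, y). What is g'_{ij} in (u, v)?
Invert the transformation: x = u*cos(α) - v*sin(α), y = u*sin(α) + v*cos(α)
g'_{ij} = (∂x^k/∂x'^i)(∂x^l/∂x'^j) g_{kl}; with g_{kl} = δ_{kl} this is Σ_k (∂x^k/∂x'^i)(∂x^k/∂x'^j).
Jacobian: ∂x/∂u = cos(α), ∂x/∂v = -sin(α), ∂y/∂u = sin(α), ∂y/∂v = cos(α)
g'_{uu} = (cos(α))(cos(α)) + (sin(α))(sin(α)) = 1
g'_{uv} = (cos(α))(-sin(α)) + (sin(α))(cos(α)) = 0
g'_{vv} = (-sin(α))(-sin(α)) + (cos(α))(cos(α)) = 1
g'_{ij} = diag(1, 1)
The Euclidean metric is invariant under rotations.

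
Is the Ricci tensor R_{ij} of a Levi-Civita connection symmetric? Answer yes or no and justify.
R_{ij} = R^k_{ikj}; the pair symmetry R_{kilj} = R_{ljki} gives R_{ij} = R_{ji}.
Yes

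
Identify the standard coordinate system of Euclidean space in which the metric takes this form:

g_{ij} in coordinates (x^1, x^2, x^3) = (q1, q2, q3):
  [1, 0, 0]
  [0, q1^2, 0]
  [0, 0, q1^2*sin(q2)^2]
The line element ds^2 = dq1^2 + q1^2 dq2^2 + q1^2 sin(q2)^2 dq3^2 is dr^2 + r^2 dθ^2 + r^2 sin(θ)^2 dφ^2 with q1 = r, q2 = θ, q3 = φ.
spherical coordinates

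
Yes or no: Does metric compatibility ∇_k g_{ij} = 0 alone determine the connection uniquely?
One also needs vanishing torsion; metric compatibility plus torsion-freeness singles out the Levi-Civita connection.
No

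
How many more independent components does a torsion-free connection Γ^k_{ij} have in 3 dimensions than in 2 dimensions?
Independent components in n dimensions: n × n(n+1)/2 = n^2(n+1)/2.
3D: 3 × 6 = 18
2D: 2 × 3 = 6
Difference = 18 - 6 = 12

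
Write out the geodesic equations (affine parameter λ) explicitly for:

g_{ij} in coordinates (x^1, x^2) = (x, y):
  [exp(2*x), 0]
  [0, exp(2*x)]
Geodesic equation: d^2x^k/dλ^2 + Γ^k_{ij} (dx^i/dλ)(dx^j/dλ) = 0.
Non-zero Christoffel symbols:
Γ^x_{x x} = 1
Γ^x_{y y} = -1
Γ^y_{x y} = 1
Substituting (the symmetric pair Γ^k_{ij}, Γ^k_{ji} combines into a factor 2):
d^2x/dλ^2 + (dx/dλ)^2 - (dy/dλ)^2 = 0
d^2y/dλ^2 + 2 (dx/dλ)(dy/dλ) = 0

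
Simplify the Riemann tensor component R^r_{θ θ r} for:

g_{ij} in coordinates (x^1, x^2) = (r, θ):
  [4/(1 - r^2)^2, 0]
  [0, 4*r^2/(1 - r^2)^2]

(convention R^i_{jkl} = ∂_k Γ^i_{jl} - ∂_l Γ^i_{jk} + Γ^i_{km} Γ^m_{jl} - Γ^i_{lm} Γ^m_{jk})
Non-zero Christoffel symbols (Γ^k_{ij} = Γ^k_{ji}):
Γ^r_{r r} = 2*r/(1 - r^2)
Γ^r_{θ θ} = (r^3 + r)/(r^2 - 1)
Γ^θ_{r θ} = (-r^2 - 1)/(r^3 - r)
R^r_{θ θ r} = ∂_θ Γ^r_{θ r} - ∂_r Γ^r_{θ θ} + Γ^r_{θ m} Γ^m_{θ r} - Γ^r_{r m} Γ^m_{θ θ}
  = (0) - ((r^4 - 4*r^2 - 1)/(r^2 - 1)^2) + (-(r^2 + 1)^2/(r^2 - 1)^2) - (-2*r^2*(r^2 + 1)/(r^2 - 1)^2) = 4*r^2/(r^2 - 1)^2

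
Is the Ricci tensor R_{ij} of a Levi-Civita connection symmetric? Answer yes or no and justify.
R_{ij} = R^k_{ikj}; the pair symmetry R_{kilj} = R_{ljki} gives R_{ij} = R_{ji}.
Yes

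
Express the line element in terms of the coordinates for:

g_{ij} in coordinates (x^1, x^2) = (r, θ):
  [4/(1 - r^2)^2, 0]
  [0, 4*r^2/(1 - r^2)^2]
ds^2 = g_{ij} dx^i dx^j; only the non-zero components contribute.
ds^2 = (4/(1 - r^2)^2) dr^2 + (4*r^2/(1 - r^2)^2) dθ^2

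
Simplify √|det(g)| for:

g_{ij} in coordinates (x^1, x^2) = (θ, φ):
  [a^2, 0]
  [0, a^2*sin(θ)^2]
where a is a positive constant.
det(g) = a^4*sin(θ)^2
√|det(g)| = a^2*sin(θ) (taking 0 < θ < π so that |sin(θ)| = sin(θ))
Volume element: dV = a^2*sin(θ) dθ dφ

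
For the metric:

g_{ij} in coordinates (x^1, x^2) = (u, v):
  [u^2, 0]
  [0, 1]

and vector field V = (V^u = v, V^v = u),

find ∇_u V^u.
Non-zero Christoffel symbols:
Γ^u_{u u} = 1/u
∇_u V^u = ∂_u V^u + Γ^u_{u j} V^j
  = (0) + (1/u)(v) + (0)(u)
  = v/u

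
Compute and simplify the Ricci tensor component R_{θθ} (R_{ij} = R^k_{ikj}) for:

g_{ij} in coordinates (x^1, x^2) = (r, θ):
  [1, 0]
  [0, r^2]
Non-zero Christoffel symbols (Γ^k_{ij} = Γ^k_{ji}):
Γ^r_{θ θ} = -r
Γ^θ_{r θ} = 1/r
R^r_{θ r θ} = ∂_r Γ^r_{θ θ} - ∂_θ Γ^r_{θ r} + Γ^r_{r m} Γ^m_{θ θ} - Γ^r_{θ m} Γ^m_{θ r}
  = (-1) - (0) + (0) - (-1) = 0
R^θ_{θ θ θ} = 0 (a repeated index in an antisymmetric pair)
R_{θθ} = R^r_{θ r θ} + R^θ_{θ θ θ} = (0) + (0) = 0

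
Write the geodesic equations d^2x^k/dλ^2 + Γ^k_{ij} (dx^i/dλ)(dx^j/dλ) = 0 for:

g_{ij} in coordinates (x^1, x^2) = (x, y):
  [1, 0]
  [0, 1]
Geodesic equation: d^2x^k/dλ^2 + Γ^k_{ij} (dx^i/dλ)(dx^j/dλ) = 0.
All Christoffel symbols vanish, so the geodesics are straight lines:
d^2x/dλ^2 = 0
d^2y/dλ^2 = 0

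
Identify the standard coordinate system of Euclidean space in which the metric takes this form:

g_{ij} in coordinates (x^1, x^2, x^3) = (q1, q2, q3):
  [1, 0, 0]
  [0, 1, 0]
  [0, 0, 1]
All components are constant and the metric is the identity, i.e. orthonormal rectilinear coordinates.
Cartesian (3D) coordinates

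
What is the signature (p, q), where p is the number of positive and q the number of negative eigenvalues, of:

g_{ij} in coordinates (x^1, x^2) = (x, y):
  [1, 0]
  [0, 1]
The metric is diagonal, so its eigenvalues are the diagonal entries: 1, 1 (at a generic point, where coordinate-dependent entries are positive).
2 positive, 0 negative.
(2, 0) - Riemannian (positive definite)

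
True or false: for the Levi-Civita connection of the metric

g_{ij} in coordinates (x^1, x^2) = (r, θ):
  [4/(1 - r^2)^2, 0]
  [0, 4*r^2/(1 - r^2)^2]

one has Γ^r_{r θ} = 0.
Γ^r_{r θ} = (1/2) g^{rr} (∂_r g_{rθ} + ∂_θ g_{rr} - ∂_r g_{rθ}) = (1/2)((1 - r^2)^2/4)((0) + (0) - (0)) = 0
This equals the proposed value 0.
True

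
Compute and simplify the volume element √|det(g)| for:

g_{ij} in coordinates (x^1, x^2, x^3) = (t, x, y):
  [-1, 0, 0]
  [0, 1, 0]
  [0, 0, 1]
det(g) = -1
√|det(g)| = 1
Volume element: dV = 1 dt dx dy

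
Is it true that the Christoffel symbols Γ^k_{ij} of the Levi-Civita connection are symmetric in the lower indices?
The Levi-Civita connection is torsion-free, which is exactly Γ^k_{ij} = Γ^k_{ji}.
Yes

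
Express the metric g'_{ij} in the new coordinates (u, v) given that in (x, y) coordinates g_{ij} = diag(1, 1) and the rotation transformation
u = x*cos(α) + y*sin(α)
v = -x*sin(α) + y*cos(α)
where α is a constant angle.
Invert the transformation: x = u*cos(α) - v*sin(α), y = u*sin(α) + v*cos(α)
g'_{ij} = (∂x^k/∂x'^i)(∂x^l/∂x'^j) g_{kl}; with g_{kl} = δ_{kl} this is Σ_k (∂x^k/∂x'^i)(∂x^k/∂x'^j).
Jacobian: ∂x/∂u = cos(α), ∂x/∂v = -sin(α), ∂y/∂u = sin(α), ∂y/∂v = cos(α)
g'_{uu} = (cos(α))(cos(α)) + (sin(α))(sin(α)) = 1
g'_{uv} = (cos(α))(-sin(α)) + (sin(α))(cos(α)) = 0
g'_{vv} = (-sin(α))(-sin(α)) + (cos(α))(cos(α)) = 1
g'_{ij} = diag(1, 1)
The Euclidean metric is invariant under rotations.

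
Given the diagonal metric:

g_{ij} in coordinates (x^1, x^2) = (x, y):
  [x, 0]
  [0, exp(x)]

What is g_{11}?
With x^1 = x, x^2 = y, g_{11} = g_{xx} is the row-1, column-1 entry of the matrix.
g_{11} = x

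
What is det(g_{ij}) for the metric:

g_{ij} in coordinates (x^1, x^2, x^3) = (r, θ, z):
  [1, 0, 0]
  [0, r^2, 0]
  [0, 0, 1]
Diagonal metric: det(g) = g_{11}·g_{22}·g_{33}
= (1)·(r^2)·(1)
det(g) = r^2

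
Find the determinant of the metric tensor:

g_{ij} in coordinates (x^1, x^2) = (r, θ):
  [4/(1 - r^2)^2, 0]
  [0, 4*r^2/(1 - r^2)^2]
For a 2×2 metric: det(g) = g_{11}·g_{22} - g_{12}·g_{21}
= (4/(1 - r^2)^2)·(4*r^2/(1 - r^2)^2) - (0)·(0)
= 16*r^2/(1 - r^2)^4 - 0
det(g) = 16*r^2/(1 - r^2)^4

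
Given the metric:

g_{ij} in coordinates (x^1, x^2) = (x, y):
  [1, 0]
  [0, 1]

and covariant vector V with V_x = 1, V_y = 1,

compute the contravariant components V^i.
Inverse metric (diagonal): g^{xx} = 1, g^{yy} = 1
V^i = g^{ij} V_j:
V^x = (1)(1) + (0)(1) = 1
V^y = (0)(1) + (1)(1) = 1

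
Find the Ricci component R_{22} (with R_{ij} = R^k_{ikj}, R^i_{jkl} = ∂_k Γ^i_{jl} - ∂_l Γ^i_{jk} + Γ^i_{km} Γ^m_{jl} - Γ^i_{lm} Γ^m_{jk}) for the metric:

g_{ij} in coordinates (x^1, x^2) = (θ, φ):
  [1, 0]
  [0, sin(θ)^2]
Non-zero Christoffel symbols (Γ^k_{ij} = Γ^k_{ji}):
Γ^θ_{φ φ} = -sin(2*θ)/2
Γ^φ_{θ φ} = 1/tan(θ)
R^θ_{φ θ φ} = ∂_θ Γ^θ_{φ φ} - ∂_φ Γ^θ_{φ θ} + Γ^θ_{θ m} Γ^m_{φ φ} - Γ^θ_{φ m} Γ^m_{φ θ}
  = (-cos(2*θ)) - (0) + (0) - (-cos(θ)^2) = sin(θ)^2
R^φ_{φ φ φ} = 0 (a repeated index in an antisymmetric pair)
R_{φφ} = R^θ_{φ θ φ} + R^φ_{φ φ φ} = (sin(θ)^2) + (0) = sin(θ)^2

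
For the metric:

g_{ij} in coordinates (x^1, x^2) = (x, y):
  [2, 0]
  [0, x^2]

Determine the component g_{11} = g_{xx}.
With x^1 = x, x^2 = y, g_{11} = g_{xx} is the row-1, column-1 entry of the matrix.
g_{11} = 2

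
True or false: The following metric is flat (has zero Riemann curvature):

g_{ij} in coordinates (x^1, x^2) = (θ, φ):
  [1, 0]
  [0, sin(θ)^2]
Non-zero Christoffel symbols:
Γ^θ_{φ φ} = -sin(2*θ)/2
Γ^φ_{θ φ} = 1/tan(θ)
Ricci tensor: R_{θθ} = 1, R_{θφ} = 0, R_{φφ} = sin(θ)^2
The Ricci tensor is non-zero, so the Riemann tensor is non-zero: not flat.
False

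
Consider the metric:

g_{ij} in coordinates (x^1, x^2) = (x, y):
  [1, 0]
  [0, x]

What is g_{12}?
With x^1 = x, x^2 = y, g_{12} = g_{xy} is the row-1, column-2 entry of the matrix.
g_{12} = 0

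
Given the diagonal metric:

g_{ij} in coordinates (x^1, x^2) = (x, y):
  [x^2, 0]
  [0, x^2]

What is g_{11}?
With x^1 = x, x^2 = y, g_{11} = g_{xx} is the row-1, column-1 entry of the matrix.
g_{11} = x^2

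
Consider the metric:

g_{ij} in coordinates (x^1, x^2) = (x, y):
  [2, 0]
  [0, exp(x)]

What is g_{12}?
With x^1 = x, x^2 = y, g_{12} = g_{xy} is the row-1, column-2 entry of the matrix.
g_{12} = 0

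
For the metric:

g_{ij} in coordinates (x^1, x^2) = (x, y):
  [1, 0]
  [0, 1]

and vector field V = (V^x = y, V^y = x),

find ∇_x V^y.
All Christoffel symbols are zero.
∇_x V^y = ∂_x V^y + Γ^y_{x j} V^j
  = (1) + (0)(y) + (0)(x)
  = 1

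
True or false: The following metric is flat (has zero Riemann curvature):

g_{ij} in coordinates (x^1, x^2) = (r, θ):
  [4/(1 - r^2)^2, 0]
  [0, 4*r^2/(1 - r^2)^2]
Non-zero Christoffel symbols:
Γ^r_{r r} = 2*r/(1 - r^2)
Γ^r_{θ θ} = (r^3 + r)/(r^2 - 1)
Γ^θ_{r θ} = (-r^2 - 1)/(r^3 - r)
Ricci tensor: R_{rr} = -4/(r^2 - 1)^2, R_{rθ} = 0, R_{θθ} = -4*r^2/(r^2 - 1)^2
The Ricci tensor is non-zero, so the Riemann tensor is non-zero: not flat.
False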